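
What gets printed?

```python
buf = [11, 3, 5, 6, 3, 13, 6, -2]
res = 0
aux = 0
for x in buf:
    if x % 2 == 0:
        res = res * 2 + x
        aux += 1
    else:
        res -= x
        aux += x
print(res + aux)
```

-144

x=11: not even, res = 0-11 = -11; aux=11
x=3: not even, res = (-11)-3 = -14; aux=14
x=5: not even, res = (-14)-5 = -19; aux=19
x=6: even, res = (-19)*2+6 = -32; aux=20
x=3: not even, res = (-32)-3 = -35; aux=23
x=13: not even, res = (-35)-13 = -48; aux=36
x=6: even, res = (-48)*2+6 = -90; aux=37
x=-2: even, res = (-90)*2+(-2) = -182; aux=38
res+aux = (-182)+38 = -144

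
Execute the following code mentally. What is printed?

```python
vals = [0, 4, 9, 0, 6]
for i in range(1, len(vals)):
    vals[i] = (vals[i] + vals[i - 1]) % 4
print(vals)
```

[0, 0, 1, 1, 3]

i=1: vals[1] = (4+0)%4 = 0 → [0, 0, 9, 0, 6]
i=2: vals[2] = (9+0)%4 = 1 → [0, 0, 1, 0, 6]
i=3: vals[3] = (0+1)%4 = 1 → [0, 0, 1, 1, 6]
i=4: vals[4] = (6+1)%4 = 3 → [0, 0, 1, 1, 3]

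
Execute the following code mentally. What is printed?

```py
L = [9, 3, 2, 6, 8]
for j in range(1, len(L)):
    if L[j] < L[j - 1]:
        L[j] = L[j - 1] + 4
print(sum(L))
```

j=1: 3<9, L[1] = 9+4 = 13 → [9, 13, 2, 6, 8]
j=2: 2<13, L[2] = 13+4 = 17 → [9, 13, 17, 6, 8]
j=3: 6<17, L[3] = 17+4 = 21 → [9, 13, 17, 21, 8]
j=4: 8<21, L[4] = 21+4 = 25 → [9, 13, 17, 21, 25]
sum = 85

85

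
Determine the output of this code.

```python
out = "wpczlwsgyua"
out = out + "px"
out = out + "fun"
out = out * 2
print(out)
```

+ 'px' → 'wpczlwsgyuapx'
+ 'fun' → 'wpczlwsgyuapxfun'
repeat ×2 → 'wpczlwsgyuapxfunwpczlwsgyuapxfun'

wpczlwsgyuapxfunwpczlwsgyuapxfun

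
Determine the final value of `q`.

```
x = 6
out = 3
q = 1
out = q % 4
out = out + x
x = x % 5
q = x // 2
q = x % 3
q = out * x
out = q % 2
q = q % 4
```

3

out = 1%4 = 1
out = 1+6 = 7
x = 6%5 = 1
q = 1//2 = 0
q = 1%3 = 1
q = 7*1 = 7
out = 7%2 = 1
q = 7%4 = 3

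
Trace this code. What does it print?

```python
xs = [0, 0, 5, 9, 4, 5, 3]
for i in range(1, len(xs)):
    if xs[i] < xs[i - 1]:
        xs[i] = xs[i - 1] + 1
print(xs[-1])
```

i=1: 0>=0, unchanged → [0, 0, 5, 9, 4, 5, 3]
i=2: 5>=0, unchanged → [0, 0, 5, 9, 4, 5, 3]
i=3: 9>=5, unchanged → [0, 0, 5, 9, 4, 5, 3]
i=4: 4<9, xs[4] = 9+1 = 10 → [0, 0, 5, 9, 10, 5, 3]
i=5: 5<10, xs[5] = 10+1 = 11 → [0, 0, 5, 9, 10, 11, 3]
i=6: 3<11, xs[6] = 11+1 = 12 → [0, 0, 5, 9, 10, 11, 12]

12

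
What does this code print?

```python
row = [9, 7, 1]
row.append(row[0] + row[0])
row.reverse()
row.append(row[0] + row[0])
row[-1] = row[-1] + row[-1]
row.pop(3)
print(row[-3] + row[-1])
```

append row[0]+row[0] = 9+9 = 18 → [9, 7, 1, 18]
reverse → [18, 1, 7, 9]
append row[0]+row[0] = 18+18 = 36 → [18, 1, 7, 9, 36]
row[-1] = row[-1]+row[-1] = 36+36 = 72 → [18, 1, 7, 9, 72]
pop(3) removes 9 → [18, 1, 7, 72]
row[-3]+row[-1] = 1+72 = 73

73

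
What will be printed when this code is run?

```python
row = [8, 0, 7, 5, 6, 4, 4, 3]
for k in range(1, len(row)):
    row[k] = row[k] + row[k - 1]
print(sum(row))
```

k=1: row[1] = 0+8 = 8 → [8, 8, 7, 5, 6, 4, 4, 3]
k=2: row[2] = 7+8 = 15 → [8, 8, 15, 5, 6, 4, 4, 3]
k=3: row[3] = 5+15 = 20 → [8, 8, 15, 20, 6, 4, 4, 3]
k=4: row[4] = 6+20 = 26 → [8, 8, 15, 20, 26, 4, 4, 3]
k=5: row[5] = 4+26 = 30 → [8, 8, 15, 20, 26, 30, 4, 3]
k=6: row[6] = 4+30 = 34 → [8, 8, 15, 20, 26, 30, 34, 3]
k=7: row[7] = 3+34 = 37 → [8, 8, 15, 20, 26, 30, 34, 37]
sum = 178

178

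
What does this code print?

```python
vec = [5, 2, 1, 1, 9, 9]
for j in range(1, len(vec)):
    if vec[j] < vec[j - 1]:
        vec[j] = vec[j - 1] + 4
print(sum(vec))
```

j=1: 2<5, vec[1] = 5+4 = 9 → [5, 9, 1, 1, 9, 9]
j=2: 1<9, vec[2] = 9+4 = 13 → [5, 9, 13, 1, 9, 9]
j=3: 1<13, vec[3] = 13+4 = 17 → [5, 9, 13, 17, 9, 9]
j=4: 9<17, vec[4] = 17+4 = 21 → [5, 9, 13, 17, 21, 9]
j=5: 9<21, vec[5] = 21+4 = 25 → [5, 9, 13, 17, 21, 25]
sum = 90

90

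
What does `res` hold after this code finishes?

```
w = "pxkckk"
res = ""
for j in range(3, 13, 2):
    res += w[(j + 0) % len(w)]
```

'ckxck'

j=3: add w[3]='c' → 'c'
j=5: add w[5]='k' → 'ck'
j=7: add w[1]='x' → 'ckx'
j=9: add w[3]='c' → 'ckxc'
j=11: add w[5]='k' → 'ckxck'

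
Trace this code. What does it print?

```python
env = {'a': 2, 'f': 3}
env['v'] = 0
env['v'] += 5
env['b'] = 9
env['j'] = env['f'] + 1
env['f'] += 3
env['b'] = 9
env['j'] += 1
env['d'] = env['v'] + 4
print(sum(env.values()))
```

env['v'] = 0 → {'a': 2, 'f': 3, 'v': 0}
env['v'] = 0+5 = 5 → {'a': 2, 'f': 3, 'v': 5}
env['b'] = 9 → {'a': 2, 'f': 3, 'v': 5, 'b': 9}
env['j'] = env['f']+1 = 4 → {'a': 2, 'f': 3, 'v': 5, 'b': 9, 'j': 4}
env['f'] = 3+3 = 6 → {'a': 2, 'f': 6, 'v': 5, 'b': 9, 'j': 4}
env['b'] = 9 → {'a': 2, 'f': 6, 'v': 5, 'b': 9, 'j': 4}
env['j'] = 4+1 = 5 → {'a': 2, 'f': 6, 'v': 5, 'b': 9, 'j': 5}
env['d'] = env['v']+4 = 9 → {'a': 2, 'f': 6, 'v': 5, 'b': 9, 'j': 5, 'd': 9}
sum of values = 36

36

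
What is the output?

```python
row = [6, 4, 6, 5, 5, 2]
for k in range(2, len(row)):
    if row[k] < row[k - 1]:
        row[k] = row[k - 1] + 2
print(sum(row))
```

46

k=2: 6>=4, unchanged → [6, 4, 6, 5, 5, 2]
k=3: 5<6, row[3] = 6+2 = 8 → [6, 4, 6, 8, 5, 2]
k=4: 5<8, row[4] = 8+2 = 10 → [6, 4, 6, 8, 10, 2]
k=5: 2<10, row[5] = 10+2 = 12 → [6, 4, 6, 8, 10, 12]
sum = 46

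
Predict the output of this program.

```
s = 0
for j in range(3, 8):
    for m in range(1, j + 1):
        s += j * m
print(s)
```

j=3,m=1: s = 0+3 = 3
j=3,m=2: s = 3+6 = 9
j=3,m=3: s = 9+9 = 18
j=4,m=1: s = 18+4 = 22
j=4,m=2: s = 22+8 = 30
j=4,m=3: s = 30+12 = 42
j=4,m=4: s = 42+16 = 58
j=5,m=1: s = 58+5 = 63
j=5,m=2: s = 63+10 = 73
j=5,m=3: s = 73+15 = 88
j=5,m=4: s = 88+20 = 108
j=5,m=5: s = 108+25 = 133
j=6,m=1: s = 133+6 = 139
j=6,m=2: s = 139+12 = 151
j=6,m=3: s = 151+18 = 169
j=6,m=4: s = 169+24 = 193
j=6,m=5: s = 193+30 = 223
j=6,m=6: s = 223+36 = 259
j=7,m=1: s = 259+7 = 266
j=7,m=2: s = 266+14 = 280
j=7,m=3: s = 280+21 = 301
j=7,m=4: s = 301+28 = 329
j=7,m=5: s = 329+35 = 364
j=7,m=6: s = 364+42 = 406
j=7,m=7: s = 406+49 = 455

455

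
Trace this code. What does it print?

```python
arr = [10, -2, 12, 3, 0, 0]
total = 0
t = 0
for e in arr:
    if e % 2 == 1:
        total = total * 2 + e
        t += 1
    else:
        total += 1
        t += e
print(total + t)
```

32

e=10: not odd, total = 0+1 = 1; t=10
e=-2: not odd, total = 1+1 = 2; t=8
e=12: not odd, total = 2+1 = 3; t=20
e=3: odd, total = 3*2+3 = 9; t=21
e=0: not odd, total = 9+1 = 10; t=21
e=0: not odd, total = 10+1 = 11; t=21
total+t = 11+21 = 32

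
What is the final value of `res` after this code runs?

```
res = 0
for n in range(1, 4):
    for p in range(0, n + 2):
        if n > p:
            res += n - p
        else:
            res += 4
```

n=1,p=0: 1>0, res = 0+1 = 1
n=1,p=1: not 1>1, res = 1+4 = 5
n=1,p=2: not 1>2, res = 5+4 = 9
n=2,p=0: 2>0, res = 9+2 = 11
n=2,p=1: 2>1, res = 11+1 = 12
n=2,p=2: not 2>2, res = 12+4 = 16
n=2,p=3: not 2>3, res = 16+4 = 20
n=3,p=0: 3>0, res = 20+3 = 23
n=3,p=1: 3>1, res = 23+2 = 25
n=3,p=2: 3>2, res = 25+1 = 26
n=3,p=3: not 3>3, res = 26+4 = 30
n=3,p=4: not 3>4, res = 30+4 = 34

34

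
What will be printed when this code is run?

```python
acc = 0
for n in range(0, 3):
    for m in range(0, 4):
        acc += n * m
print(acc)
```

18

n=0,m=0: acc = 0+0 = 0
n=0,m=1: acc = 0+0 = 0
n=0,m=2: acc = 0+0 = 0
n=0,m=3: acc = 0+0 = 0
n=1,m=0: acc = 0+0 = 0
n=1,m=1: acc = 0+1 = 1
n=1,m=2: acc = 1+2 = 3
n=1,m=3: acc = 3+3 = 6
n=2,m=0: acc = 6+0 = 6
n=2,m=1: acc = 6+2 = 8
n=2,m=2: acc = 8+4 = 12
n=2,m=3: acc = 12+6 = 18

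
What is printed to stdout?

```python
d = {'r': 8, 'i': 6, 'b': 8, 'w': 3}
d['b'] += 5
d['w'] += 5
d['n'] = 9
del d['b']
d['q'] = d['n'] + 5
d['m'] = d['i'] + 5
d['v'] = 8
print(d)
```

{'r': 8, 'i': 6, 'w': 8, 'n': 9, 'q': 14, 'm': 11, 'v': 8}

d['b'] = 8+5 = 13 → {'r': 8, 'i': 6, 'b': 13, 'w': 3}
d['w'] = 3+5 = 8 → {'r': 8, 'i': 6, 'b': 13, 'w': 8}
d['n'] = 9 → {'r': 8, 'i': 6, 'b': 13, 'w': 8, 'n': 9}
del 'b' → {'r': 8, 'i': 6, 'w': 8, 'n': 9}
d['q'] = d['n']+5 = 14 → {'r': 8, 'i': 6, 'w': 8, 'n': 9, 'q': 14}
d['m'] = d['i']+5 = 11 → {'r': 8, 'i': 6, 'w': 8, 'n': 9, 'q': 14, 'm': 11}
d['v'] = 8 → {'r': 8, 'i': 6, 'w': 8, 'n': 9, 'q': 14, 'm': 11, 'v': 8}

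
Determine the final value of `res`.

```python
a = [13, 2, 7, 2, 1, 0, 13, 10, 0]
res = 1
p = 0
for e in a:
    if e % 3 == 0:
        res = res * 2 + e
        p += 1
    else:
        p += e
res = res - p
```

e=13: not %3==0; p=13
e=2: not %3==0; p=15
e=7: not %3==0; p=22
e=2: not %3==0; p=24
e=1: not %3==0; p=25
e=0: %3==0, res = 1*2+0 = 2; p=26
e=13: not %3==0; p=39
e=10: not %3==0; p=49
e=0: %3==0, res = 2*2+0 = 4; p=50
res-p = 4-50 = -46

-46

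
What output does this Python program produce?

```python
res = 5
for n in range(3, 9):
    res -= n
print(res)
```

n=3: res = 5-3 = 2
n=4: res = 2-4 = -2
n=5: res = (-2)-5 = -7
n=6: res = (-7)-6 = -13
n=7: res = (-13)-7 = -20
n=8: res = (-20)-8 = -28

-28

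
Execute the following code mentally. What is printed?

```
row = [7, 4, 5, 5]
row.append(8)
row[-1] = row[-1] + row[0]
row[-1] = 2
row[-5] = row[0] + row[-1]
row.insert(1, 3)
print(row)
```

append 8 → [7, 4, 5, 5, 8]
row[-1] = row[-1]+row[0] = 8+7 = 15 → [7, 4, 5, 5, 15]
row[-1] = 2 → [7, 4, 5, 5, 2]
row[-5] = row[0]+row[-1] = 7+2 = 9 → [9, 4, 5, 5, 2]
insert 3 at 1 → [9, 3, 4, 5, 5, 2]

[9, 3, 4, 5, 5, 2]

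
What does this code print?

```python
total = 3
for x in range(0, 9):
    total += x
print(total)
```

x=0: total = 3+0 = 3
x=1: total = 3+1 = 4
x=2: total = 4+2 = 6
x=3: total = 6+3 = 9
x=4: total = 9+4 = 13
x=5: total = 13+5 = 18
x=6: total = 18+6 = 24
x=7: total = 24+7 = 31
x=8: total = 31+8 = 39

39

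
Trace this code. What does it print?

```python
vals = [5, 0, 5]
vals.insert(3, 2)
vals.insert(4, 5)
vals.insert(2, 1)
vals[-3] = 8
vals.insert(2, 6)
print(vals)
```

[5, 0, 6, 1, 8, 2, 5]

insert 2 at 3 → [5, 0, 5, 2]
insert 5 at 4 → [5, 0, 5, 2, 5]
insert 1 at 2 → [5, 0, 1, 5, 2, 5]
vals[-3] = 8 → [5, 0, 1, 8, 2, 5]
insert 6 at 2 → [5, 0, 6, 1, 8, 2, 5]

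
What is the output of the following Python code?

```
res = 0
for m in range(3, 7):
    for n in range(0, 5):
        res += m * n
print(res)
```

180

m=3,n=0: res = 0+0 = 0
m=3,n=1: res = 0+3 = 3
m=3,n=2: res = 3+6 = 9
m=3,n=3: res = 9+9 = 18
m=3,n=4: res = 18+12 = 30
m=4,n=0: res = 30+0 = 30
m=4,n=1: res = 30+4 = 34
m=4,n=2: res = 34+8 = 42
m=4,n=3: res = 42+12 = 54
m=4,n=4: res = 54+16 = 70
m=5,n=0: res = 70+0 = 70
m=5,n=1: res = 70+5 = 75
m=5,n=2: res = 75+10 = 85
m=5,n=3: res = 85+15 = 100
m=5,n=4: res = 100+20 = 120
m=6,n=0: res = 120+0 = 120
m=6,n=1: res = 120+6 = 126
m=6,n=2: res = 126+12 = 138
m=6,n=3: res = 138+18 = 156
m=6,n=4: res = 156+24 = 180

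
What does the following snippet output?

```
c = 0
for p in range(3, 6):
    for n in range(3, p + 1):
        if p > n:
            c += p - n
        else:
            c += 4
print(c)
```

p=3,n=3: not 3>3, c = 0+4 = 4
p=4,n=3: 4>3, c = 4+1 = 5
p=4,n=4: not 4>4, c = 5+4 = 9
p=5,n=3: 5>3, c = 9+2 = 11
p=5,n=4: 5>4, c = 11+1 = 12
p=5,n=5: not 5>5, c = 12+4 = 16

16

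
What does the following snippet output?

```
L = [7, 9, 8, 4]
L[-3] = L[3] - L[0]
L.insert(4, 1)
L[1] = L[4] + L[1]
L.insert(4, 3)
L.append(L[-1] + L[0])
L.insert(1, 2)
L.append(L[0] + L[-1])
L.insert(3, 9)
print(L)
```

[7, 2, -2, 9, 8, 4, 3, 1, 8, 15]

L[-3] = L[3]-L[0] = 4-7 = -3 → [7, -3, 8, 4]
insert 1 at 4 → [7, -3, 8, 4, 1]
L[1] = L[4]+L[1] = 1+(-3) = -2 → [7, -2, 8, 4, 1]
insert 3 at 4 → [7, -2, 8, 4, 3, 1]
append L[-1]+L[0] = 1+7 = 8 → [7, -2, 8, 4, 3, 1, 8]
insert 2 at 1 → [7, 2, -2, 8, 4, 3, 1, 8]
append L[0]+L[-1] = 7+8 = 15 → [7, 2, -2, 8, 4, 3, 1, 8, 15]
insert 9 at 3 → [7, 2, -2, 9, 8, 4, 3, 1, 8, 15]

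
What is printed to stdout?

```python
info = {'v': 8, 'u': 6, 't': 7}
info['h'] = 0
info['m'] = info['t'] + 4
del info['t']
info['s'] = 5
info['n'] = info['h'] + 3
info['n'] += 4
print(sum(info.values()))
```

info['h'] = 0 → {'v': 8, 'u': 6, 't': 7, 'h': 0}
info['m'] = info['t']+4 = 11 → {'v': 8, 'u': 6, 't': 7, 'h': 0, 'm': 11}
del 't' → {'v': 8, 'u': 6, 'h': 0, 'm': 11}
info['s'] = 5 → {'v': 8, 'u': 6, 'h': 0, 'm': 11, 's': 5}
info['n'] = info['h']+3 = 3 → {'v': 8, 'u': 6, 'h': 0, 'm': 11, 's': 5, 'n': 3}
info['n'] = 3+4 = 7 → {'v': 8, 'u': 6, 'h': 0, 'm': 11, 's': 5, 'n': 7}
sum of values = 37

37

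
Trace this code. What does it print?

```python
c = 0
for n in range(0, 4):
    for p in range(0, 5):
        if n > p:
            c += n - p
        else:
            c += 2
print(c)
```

38

n=0,p=0: not 0>0, c = 0+2 = 2
n=0,p=1: not 0>1, c = 2+2 = 4
n=0,p=2: not 0>2, c = 4+2 = 6
n=0,p=3: not 0>3, c = 6+2 = 8
n=0,p=4: not 0>4, c = 8+2 = 10
n=1,p=0: 1>0, c = 10+1 = 11
n=1,p=1: not 1>1, c = 11+2 = 13
n=1,p=2: not 1>2, c = 13+2 = 15
n=1,p=3: not 1>3, c = 15+2 = 17
n=1,p=4: not 1>4, c = 17+2 = 19
n=2,p=0: 2>0, c = 19+2 = 21
n=2,p=1: 2>1, c = 21+1 = 22
n=2,p=2: not 2>2, c = 22+2 = 24
n=2,p=3: not 2>3, c = 24+2 = 26
n=2,p=4: not 2>4, c = 26+2 = 28
n=3,p=0: 3>0, c = 28+3 = 31
n=3,p=1: 3>1, c = 31+2 = 33
n=3,p=2: 3>2, c = 33+1 = 34
n=3,p=3: not 3>3, c = 34+2 = 36
n=3,p=4: not 3>4, c = 36+2 = 38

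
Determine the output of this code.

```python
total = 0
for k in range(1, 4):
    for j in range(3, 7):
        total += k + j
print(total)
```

k=1,j=3: total = 0+4 = 4
k=1,j=4: total = 4+5 = 9
k=1,j=5: total = 9+6 = 15
k=1,j=6: total = 15+7 = 22
k=2,j=3: total = 22+5 = 27
k=2,j=4: total = 27+6 = 33
k=2,j=5: total = 33+7 = 40
k=2,j=6: total = 40+8 = 48
k=3,j=3: total = 48+6 = 54
k=3,j=4: total = 54+7 = 61
k=3,j=5: total = 61+8 = 69
k=3,j=6: total = 69+9 = 78

78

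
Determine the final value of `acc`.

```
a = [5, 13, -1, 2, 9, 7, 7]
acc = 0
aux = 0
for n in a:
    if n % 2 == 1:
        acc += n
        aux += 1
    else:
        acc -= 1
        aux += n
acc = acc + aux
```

47

n=5: odd, acc = 0+5 = 5; aux=1
n=13: odd, acc = 5+13 = 18; aux=2
n=-1: odd, acc = 18+(-1) = 17; aux=3
n=2: not odd, acc = 17-1 = 16; aux=5
n=9: odd, acc = 16+9 = 25; aux=6
n=7: odd, acc = 25+7 = 32; aux=7
n=7: odd, acc = 32+7 = 39; aux=8
acc+aux = 39+8 = 47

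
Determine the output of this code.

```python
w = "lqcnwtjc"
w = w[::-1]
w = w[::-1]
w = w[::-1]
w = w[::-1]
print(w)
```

reverse → 'cjtwncql'
reverse → 'lqcnwtjc'
reverse → 'cjtwncql'
reverse → 'lqcnwtjc'

lqcnwtjc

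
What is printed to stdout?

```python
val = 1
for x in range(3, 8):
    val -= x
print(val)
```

-24

x=3: val = 1-3 = -2
x=4: val = (-2)-4 = -6
x=5: val = (-6)-5 = -11
x=6: val = (-11)-6 = -17
x=7: val = (-17)-7 = -24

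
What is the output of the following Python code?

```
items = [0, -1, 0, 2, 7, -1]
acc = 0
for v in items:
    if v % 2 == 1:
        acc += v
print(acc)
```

v=0: not odd
v=-1: odd, acc = 0+(-1) = -1
v=0: not odd
v=2: not odd
v=7: odd, acc = (-1)+7 = 6
v=-1: odd, acc = 6+(-1) = 5

5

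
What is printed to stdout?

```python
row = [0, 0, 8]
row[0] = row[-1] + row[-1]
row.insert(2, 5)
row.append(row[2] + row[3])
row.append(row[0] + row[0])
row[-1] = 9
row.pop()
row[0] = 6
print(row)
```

row[0] = row[-1]+row[-1] = 8+8 = 16 → [16, 0, 8]
insert 5 at 2 → [16, 0, 5, 8]
append row[2]+row[3] = 5+8 = 13 → [16, 0, 5, 8, 13]
append row[0]+row[0] = 16+16 = 32 → [16, 0, 5, 8, 13, 32]
row[-1] = 9 → [16, 0, 5, 8, 13, 9]
pop() removes 9 → [16, 0, 5, 8, 13]
row[0] = 6 → [6, 0, 5, 8, 13]

[6, 0, 5, 8, 13]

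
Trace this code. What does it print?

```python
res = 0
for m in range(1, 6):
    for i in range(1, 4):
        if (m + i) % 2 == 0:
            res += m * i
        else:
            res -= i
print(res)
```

m=1,i=1: even sum, res = 0+1 = 1
m=1,i=2: odd sum, res = 1-2 = -1
m=1,i=3: even sum, res = (-1)+3 = 2
m=2,i=1: odd sum, res = 2-1 = 1
m=2,i=2: even sum, res = 1+4 = 5
m=2,i=3: odd sum, res = 5-3 = 2
m=3,i=1: even sum, res = 2+3 = 5
m=3,i=2: odd sum, res = 5-2 = 3
m=3,i=3: even sum, res = 3+9 = 12
m=4,i=1: odd sum, res = 12-1 = 11
m=4,i=2: even sum, res = 11+8 = 19
m=4,i=3: odd sum, res = 19-3 = 16
m=5,i=1: even sum, res = 16+5 = 21
m=5,i=2: odd sum, res = 21-2 = 19
m=5,i=3: even sum, res = 19+15 = 34

34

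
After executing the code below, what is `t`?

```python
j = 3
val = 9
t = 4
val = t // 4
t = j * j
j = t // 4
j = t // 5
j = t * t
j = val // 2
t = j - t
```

val = 4//4 = 1
t = 3*3 = 9
j = 9//4 = 2
j = 9//5 = 1
j = 9*9 = 81
j = 1//2 = 0
t = 0-9 = -9

-9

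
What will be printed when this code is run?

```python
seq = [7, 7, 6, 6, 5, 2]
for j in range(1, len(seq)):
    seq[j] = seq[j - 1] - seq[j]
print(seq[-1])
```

j=1: seq[1] = 7-7 = 0 → [7, 0, 6, 6, 5, 2]
j=2: seq[2] = 0-6 = -6 → [7, 0, -6, 6, 5, 2]
j=3: seq[3] = (-6)-6 = -12 → [7, 0, -6, -12, 5, 2]
j=4: seq[4] = (-12)-5 = -17 → [7, 0, -6, -12, -17, 2]
j=5: seq[5] = (-17)-2 = -19 → [7, 0, -6, -12, -17, -19]

-19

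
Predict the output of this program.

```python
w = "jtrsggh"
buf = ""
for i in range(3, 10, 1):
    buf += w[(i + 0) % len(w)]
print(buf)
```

sgghjtr

i=3: add w[3]='s' → 's'
i=4: add w[4]='g' → 'sg'
i=5: add w[5]='g' → 'sgg'
i=6: add w[6]='h' → 'sggh'
i=7: add w[0]='j' → 'sgghj'
i=8: add w[1]='t' → 'sgghjt'
i=9: add w[2]='r' → 'sgghjtr'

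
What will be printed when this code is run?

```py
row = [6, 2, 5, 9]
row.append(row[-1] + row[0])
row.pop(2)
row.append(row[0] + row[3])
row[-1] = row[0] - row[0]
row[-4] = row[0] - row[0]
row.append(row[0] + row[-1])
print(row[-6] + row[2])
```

15

append row[-1]+row[0] = 9+6 = 15 → [6, 2, 5, 9, 15]
pop(2) removes 5 → [6, 2, 9, 15]
append row[0]+row[3] = 6+15 = 21 → [6, 2, 9, 15, 21]
row[-1] = row[0]-row[0] = 6-6 = 0 → [6, 2, 9, 15, 0]
row[-4] = row[0]-row[0] = 6-6 = 0 → [6, 0, 9, 15, 0]
append row[0]+row[-1] = 6+0 = 6 → [6, 0, 9, 15, 0, 6]
row[-6]+row[2] = 6+9 = 15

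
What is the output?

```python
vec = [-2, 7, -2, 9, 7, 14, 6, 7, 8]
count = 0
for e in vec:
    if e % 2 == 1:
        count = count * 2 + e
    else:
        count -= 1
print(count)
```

e=-2: not odd, count = 0-1 = -1
e=7: odd, count = (-1)*2+7 = 5
e=-2: not odd, count = 5-1 = 4
e=9: odd, count = 4*2+9 = 17
e=7: odd, count = 17*2+7 = 41
e=14: not odd, count = 41-1 = 40
e=6: not odd, count = 40-1 = 39
e=7: odd, count = 39*2+7 = 85
e=8: not odd, count = 85-1 = 84

84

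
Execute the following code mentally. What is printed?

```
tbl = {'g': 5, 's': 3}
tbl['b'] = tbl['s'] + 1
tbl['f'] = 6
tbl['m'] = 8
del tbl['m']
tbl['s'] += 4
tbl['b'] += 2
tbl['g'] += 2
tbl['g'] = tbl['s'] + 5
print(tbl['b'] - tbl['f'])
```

0

tbl['b'] = tbl['s']+1 = 4 → {'g': 5, 's': 3, 'b': 4}
tbl['f'] = 6 → {'g': 5, 's': 3, 'b': 4, 'f': 6}
tbl['m'] = 8 → {'g': 5, 's': 3, 'b': 4, 'f': 6, 'm': 8}
del 'm' → {'g': 5, 's': 3, 'b': 4, 'f': 6}
tbl['s'] = 3+4 = 7 → {'g': 5, 's': 7, 'b': 4, 'f': 6}
tbl['b'] = 4+2 = 6 → {'g': 5, 's': 7, 'b': 6, 'f': 6}
tbl['g'] = 5+2 = 7 → {'g': 7, 's': 7, 'b': 6, 'f': 6}
tbl['g'] = tbl['s']+5 = 12 → {'g': 12, 's': 7, 'b': 6, 'f': 6}
tbl['b']-tbl['f'] = 6-6 = 0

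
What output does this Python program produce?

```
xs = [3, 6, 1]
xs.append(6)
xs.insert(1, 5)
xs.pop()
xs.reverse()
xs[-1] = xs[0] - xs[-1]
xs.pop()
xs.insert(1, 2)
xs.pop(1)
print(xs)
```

append 6 → [3, 6, 1, 6]
insert 5 at 1 → [3, 5, 6, 1, 6]
pop() removes 6 → [3, 5, 6, 1]
reverse → [1, 6, 5, 3]
xs[-1] = xs[0]-xs[-1] = 1-3 = -2 → [1, 6, 5, -2]
pop() removes -2 → [1, 6, 5]
insert 2 at 1 → [1, 2, 6, 5]
pop(1) removes 2 → [1, 6, 5]

[1, 6, 5]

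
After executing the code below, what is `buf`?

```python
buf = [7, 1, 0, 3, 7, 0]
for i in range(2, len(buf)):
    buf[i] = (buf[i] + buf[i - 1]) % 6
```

i=2: buf[2] = (0+1)%6 = 1 → [7, 1, 1, 3, 7, 0]
i=3: buf[3] = (3+1)%6 = 4 → [7, 1, 1, 4, 7, 0]
i=4: buf[4] = (7+4)%6 = 5 → [7, 1, 1, 4, 5, 0]
i=5: buf[5] = (0+5)%6 = 5 → [7, 1, 1, 4, 5, 5]

[7, 1, 1, 4, 5, 5]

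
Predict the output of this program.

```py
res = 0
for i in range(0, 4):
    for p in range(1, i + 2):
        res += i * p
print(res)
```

45

i=0,p=1: res = 0+0 = 0
i=1,p=1: res = 0+1 = 1
i=1,p=2: res = 1+2 = 3
i=2,p=1: res = 3+2 = 5
i=2,p=2: res = 5+4 = 9
i=2,p=3: res = 9+6 = 15
i=3,p=1: res = 15+3 = 18
i=3,p=2: res = 18+6 = 24
i=3,p=3: res = 24+9 = 33
i=3,p=4: res = 33+12 = 45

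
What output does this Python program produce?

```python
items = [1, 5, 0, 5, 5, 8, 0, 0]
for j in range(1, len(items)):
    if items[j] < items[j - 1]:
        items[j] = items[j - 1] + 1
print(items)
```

j=1: 5>=1, unchanged → [1, 5, 0, 5, 5, 8, 0, 0]
j=2: 0<5, items[2] = 5+1 = 6 → [1, 5, 6, 5, 5, 8, 0, 0]
j=3: 5<6, items[3] = 6+1 = 7 → [1, 5, 6, 7, 5, 8, 0, 0]
j=4: 5<7, items[4] = 7+1 = 8 → [1, 5, 6, 7, 8, 8, 0, 0]
j=5: 8>=8, unchanged → [1, 5, 6, 7, 8, 8, 0, 0]
j=6: 0<8, items[6] = 8+1 = 9 → [1, 5, 6, 7, 8, 8, 9, 0]
j=7: 0<9, items[7] = 9+1 = 10 → [1, 5, 6, 7, 8, 8, 9, 10]

[1, 5, 6, 7, 8, 8, 9, 10]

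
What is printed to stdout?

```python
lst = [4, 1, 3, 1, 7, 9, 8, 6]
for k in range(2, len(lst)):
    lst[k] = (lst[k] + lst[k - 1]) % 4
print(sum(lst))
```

11

k=2: lst[2] = (3+1)%4 = 0 → [4, 1, 0, 1, 7, 9, 8, 6]
k=3: lst[3] = (1+0)%4 = 1 → [4, 1, 0, 1, 7, 9, 8, 6]
k=4: lst[4] = (7+1)%4 = 0 → [4, 1, 0, 1, 0, 9, 8, 6]
k=5: lst[5] = (9+0)%4 = 1 → [4, 1, 0, 1, 0, 1, 8, 6]
k=6: lst[6] = (8+1)%4 = 1 → [4, 1, 0, 1, 0, 1, 1, 6]
k=7: lst[7] = (6+1)%4 = 3 → [4, 1, 0, 1, 0, 1, 1, 3]
sum = 11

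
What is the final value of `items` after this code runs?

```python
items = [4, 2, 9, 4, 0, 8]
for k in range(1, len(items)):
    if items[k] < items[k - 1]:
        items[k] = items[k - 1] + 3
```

k=1: 2<4, items[1] = 4+3 = 7 → [4, 7, 9, 4, 0, 8]
k=2: 9>=7, unchanged → [4, 7, 9, 4, 0, 8]
k=3: 4<9, items[3] = 9+3 = 12 → [4, 7, 9, 12, 0, 8]
k=4: 0<12, items[4] = 12+3 = 15 → [4, 7, 9, 12, 15, 8]
k=5: 8<15, items[5] = 15+3 = 18 → [4, 7, 9, 12, 15, 18]

[4, 7, 9, 12, 15, 18]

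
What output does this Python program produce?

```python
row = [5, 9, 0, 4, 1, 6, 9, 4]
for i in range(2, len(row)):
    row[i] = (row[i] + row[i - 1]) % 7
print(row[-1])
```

i=2: row[2] = (0+9)%7 = 2 → [5, 9, 2, 4, 1, 6, 9, 4]
i=3: row[3] = (4+2)%7 = 6 → [5, 9, 2, 6, 1, 6, 9, 4]
i=4: row[4] = (1+6)%7 = 0 → [5, 9, 2, 6, 0, 6, 9, 4]
i=5: row[5] = (6+0)%7 = 6 → [5, 9, 2, 6, 0, 6, 9, 4]
i=6: row[6] = (9+6)%7 = 1 → [5, 9, 2, 6, 0, 6, 1, 4]
i=7: row[7] = (4+1)%7 = 5 → [5, 9, 2, 6, 0, 6, 1, 5]

5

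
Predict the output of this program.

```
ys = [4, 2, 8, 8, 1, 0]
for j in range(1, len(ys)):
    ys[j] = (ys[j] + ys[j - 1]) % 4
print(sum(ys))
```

j=1: ys[1] = (2+4)%4 = 2 → [4, 2, 8, 8, 1, 0]
j=2: ys[2] = (8+2)%4 = 2 → [4, 2, 2, 8, 1, 0]
j=3: ys[3] = (8+2)%4 = 2 → [4, 2, 2, 2, 1, 0]
j=4: ys[4] = (1+2)%4 = 3 → [4, 2, 2, 2, 3, 0]
j=5: ys[5] = (0+3)%4 = 3 → [4, 2, 2, 2, 3, 3]
sum = 16

16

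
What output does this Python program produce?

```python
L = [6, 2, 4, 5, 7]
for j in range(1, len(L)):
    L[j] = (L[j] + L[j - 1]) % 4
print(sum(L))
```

7

j=1: L[1] = (2+6)%4 = 0 → [6, 0, 4, 5, 7]
j=2: L[2] = (4+0)%4 = 0 → [6, 0, 0, 5, 7]
j=3: L[3] = (5+0)%4 = 1 → [6, 0, 0, 1, 7]
j=4: L[4] = (7+1)%4 = 0 → [6, 0, 0, 1, 0]
sum = 7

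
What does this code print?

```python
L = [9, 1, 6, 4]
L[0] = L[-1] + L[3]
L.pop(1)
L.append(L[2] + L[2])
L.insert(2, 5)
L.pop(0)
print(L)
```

L[0] = L[-1]+L[3] = 4+4 = 8 → [8, 1, 6, 4]
pop(1) removes 1 → [8, 6, 4]
append L[2]+L[2] = 4+4 = 8 → [8, 6, 4, 8]
insert 5 at 2 → [8, 6, 5, 4, 8]
pop(0) removes 8 → [6, 5, 4, 8]

[6, 5, 4, 8]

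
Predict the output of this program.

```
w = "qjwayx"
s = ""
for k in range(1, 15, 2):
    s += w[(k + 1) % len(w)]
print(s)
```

wyqwyqw

k=1: add w[2]='w' → 'w'
k=3: add w[4]='y' → 'wy'
k=5: add w[0]='q' → 'wyq'
k=7: add w[2]='w' → 'wyqw'
k=9: add w[4]='y' → 'wyqwy'
k=11: add w[0]='q' → 'wyqwyq'
k=13: add w[2]='w' → 'wyqwyqw'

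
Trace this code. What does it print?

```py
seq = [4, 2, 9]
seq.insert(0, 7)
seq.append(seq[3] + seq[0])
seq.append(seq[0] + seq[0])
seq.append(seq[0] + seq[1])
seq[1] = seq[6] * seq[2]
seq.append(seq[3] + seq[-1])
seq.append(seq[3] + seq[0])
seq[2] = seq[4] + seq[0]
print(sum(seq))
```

138

insert 7 at 0 → [7, 4, 2, 9]
append seq[3]+seq[0] = 9+7 = 16 → [7, 4, 2, 9, 16]
append seq[0]+seq[0] = 7+7 = 14 → [7, 4, 2, 9, 16, 14]
append seq[0]+seq[1] = 7+4 = 11 → [7, 4, 2, 9, 16, 14, 11]
seq[1] = seq[6]*seq[2] = 11*2 = 22 → [7, 22, 2, 9, 16, 14, 11]
append seq[3]+seq[-1] = 9+11 = 20 → [7, 22, 2, 9, 16, 14, 11, 20]
append seq[3]+seq[0] = 9+7 = 16 → [7, 22, 2, 9, 16, 14, 11, 20, 16]
seq[2] = seq[4]+seq[0] = 16+7 = 23 → [7, 22, 23, 9, 16, 14, 11, 20, 16]
sum = 138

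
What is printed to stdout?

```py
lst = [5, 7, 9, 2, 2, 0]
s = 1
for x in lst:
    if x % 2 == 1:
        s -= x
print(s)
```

-20

x=5: odd, s = 1-5 = -4
x=7: odd, s = (-4)-7 = -11
x=9: odd, s = (-11)-9 = -20
x=2: not odd
x=2: not odd
x=0: not odd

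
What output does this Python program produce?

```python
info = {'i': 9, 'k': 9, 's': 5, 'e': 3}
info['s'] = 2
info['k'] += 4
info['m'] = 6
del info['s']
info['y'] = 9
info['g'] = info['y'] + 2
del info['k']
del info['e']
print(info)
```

info['s'] = 2 → {'i': 9, 'k': 9, 's': 2, 'e': 3}
info['k'] = 9+4 = 13 → {'i': 9, 'k': 13, 's': 2, 'e': 3}
info['m'] = 6 → {'i': 9, 'k': 13, 's': 2, 'e': 3, 'm': 6}
del 's' → {'i': 9, 'k': 13, 'e': 3, 'm': 6}
info['y'] = 9 → {'i': 9, 'k': 13, 'e': 3, 'm': 6, 'y': 9}
info['g'] = info['y']+2 = 11 → {'i': 9, 'k': 13, 'e': 3, 'm': 6, 'y': 9, 'g': 11}
del 'k' → {'i': 9, 'e': 3, 'm': 6, 'y': 9, 'g': 11}
del 'e' → {'i': 9, 'm': 6, 'y': 9, 'g': 11}

{'i': 9, 'm': 6, 'y': 9, 'g': 11}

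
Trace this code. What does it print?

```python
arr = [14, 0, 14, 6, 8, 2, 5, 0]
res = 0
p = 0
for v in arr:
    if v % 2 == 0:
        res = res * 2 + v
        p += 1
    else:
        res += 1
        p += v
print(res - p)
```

v=14: even, res = 0*2+14 = 14; p=1
v=0: even, res = 14*2+0 = 28; p=2
v=14: even, res = 28*2+14 = 70; p=3
v=6: even, res = 70*2+6 = 146; p=4
v=8: even, res = 146*2+8 = 300; p=5
v=2: even, res = 300*2+2 = 602; p=6
v=5: not even, res = 602+1 = 603; p=11
v=0: even, res = 603*2+0 = 1206; p=12
res-p = 1206-12 = 1194

1194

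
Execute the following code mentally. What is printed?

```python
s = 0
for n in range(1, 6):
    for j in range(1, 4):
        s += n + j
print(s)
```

75

n=1,j=1: s = 0+2 = 2
n=1,j=2: s = 2+3 = 5
n=1,j=3: s = 5+4 = 9
n=2,j=1: s = 9+3 = 12
n=2,j=2: s = 12+4 = 16
n=2,j=3: s = 16+5 = 21
n=3,j=1: s = 21+4 = 25
n=3,j=2: s = 25+5 = 30
n=3,j=3: s = 30+6 = 36
n=4,j=1: s = 36+5 = 41
n=4,j=2: s = 41+6 = 47
n=4,j=3: s = 47+7 = 54
n=5,j=1: s = 54+6 = 60
n=5,j=2: s = 60+7 = 67
n=5,j=3: s = 67+8 = 75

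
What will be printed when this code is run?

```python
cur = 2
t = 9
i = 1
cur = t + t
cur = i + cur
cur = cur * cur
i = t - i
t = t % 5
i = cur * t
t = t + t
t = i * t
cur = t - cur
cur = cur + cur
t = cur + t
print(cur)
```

22382

cur = 9+9 = 18
cur = 1+18 = 19
cur = 19*19 = 361
i = 9-1 = 8
t = 9%5 = 4
i = 361*4 = 1444
t = 4+4 = 8
t = 1444*8 = 11552
cur = 11552-361 = 11191
cur = 11191+11191 = 22382
t = 22382+11552 = 33934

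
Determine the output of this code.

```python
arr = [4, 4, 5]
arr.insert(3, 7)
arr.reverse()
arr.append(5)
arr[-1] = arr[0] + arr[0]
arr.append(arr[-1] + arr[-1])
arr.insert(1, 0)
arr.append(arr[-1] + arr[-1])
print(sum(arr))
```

118

insert 7 at 3 → [4, 4, 5, 7]
reverse → [7, 5, 4, 4]
append 5 → [7, 5, 4, 4, 5]
arr[-1] = arr[0]+arr[0] = 7+7 = 14 → [7, 5, 4, 4, 14]
append arr[-1]+arr[-1] = 14+14 = 28 → [7, 5, 4, 4, 14, 28]
insert 0 at 1 → [7, 0, 5, 4, 4, 14, 28]
append arr[-1]+arr[-1] = 28+28 = 56 → [7, 0, 5, 4, 4, 14, 28, 56]
sum = 118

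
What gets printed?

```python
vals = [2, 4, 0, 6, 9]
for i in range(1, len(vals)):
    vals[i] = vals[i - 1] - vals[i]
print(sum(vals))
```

i=1: vals[1] = 2-4 = -2 → [2, -2, 0, 6, 9]
i=2: vals[2] = (-2)-0 = -2 → [2, -2, -2, 6, 9]
i=3: vals[3] = (-2)-6 = -8 → [2, -2, -2, -8, 9]
i=4: vals[4] = (-8)-9 = -17 → [2, -2, -2, -8, -17]
sum = -27

-27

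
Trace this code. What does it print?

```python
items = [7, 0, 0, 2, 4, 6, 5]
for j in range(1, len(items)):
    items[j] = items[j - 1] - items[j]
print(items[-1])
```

j=1: items[1] = 7-0 = 7 → [7, 7, 0, 2, 4, 6, 5]
j=2: items[2] = 7-0 = 7 → [7, 7, 7, 2, 4, 6, 5]
j=3: items[3] = 7-2 = 5 → [7, 7, 7, 5, 4, 6, 5]
j=4: items[4] = 5-4 = 1 → [7, 7, 7, 5, 1, 6, 5]
j=5: items[5] = 1-6 = -5 → [7, 7, 7, 5, 1, -5, 5]
j=6: items[6] = (-5)-5 = -10 → [7, 7, 7, 5, 1, -5, -10]

-10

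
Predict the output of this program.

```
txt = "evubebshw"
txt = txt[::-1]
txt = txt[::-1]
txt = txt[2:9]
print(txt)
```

reverse → 'whsbebuve'
reverse → 'evubebshw'
slice [2:9] → 'ubebshw'

ubebshw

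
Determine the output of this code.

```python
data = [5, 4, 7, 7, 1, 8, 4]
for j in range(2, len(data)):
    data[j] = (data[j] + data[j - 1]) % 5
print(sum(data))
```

j=2: data[2] = (7+4)%5 = 1 → [5, 4, 1, 7, 1, 8, 4]
j=3: data[3] = (7+1)%5 = 3 → [5, 4, 1, 3, 1, 8, 4]
j=4: data[4] = (1+3)%5 = 4 → [5, 4, 1, 3, 4, 8, 4]
j=5: data[5] = (8+4)%5 = 2 → [5, 4, 1, 3, 4, 2, 4]
j=6: data[6] = (4+2)%5 = 1 → [5, 4, 1, 3, 4, 2, 1]
sum = 20

20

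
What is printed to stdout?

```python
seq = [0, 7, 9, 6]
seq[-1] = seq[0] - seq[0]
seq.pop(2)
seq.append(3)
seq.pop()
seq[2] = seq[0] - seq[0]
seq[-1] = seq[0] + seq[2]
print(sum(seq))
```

seq[-1] = seq[0]-seq[0] = 0-0 = 0 → [0, 7, 9, 0]
pop(2) removes 9 → [0, 7, 0]
append 3 → [0, 7, 0, 3]
pop() removes 3 → [0, 7, 0]
seq[2] = seq[0]-seq[0] = 0-0 = 0 → [0, 7, 0]
seq[-1] = seq[0]+seq[2] = 0+0 = 0 → [0, 7, 0]
sum = 7

7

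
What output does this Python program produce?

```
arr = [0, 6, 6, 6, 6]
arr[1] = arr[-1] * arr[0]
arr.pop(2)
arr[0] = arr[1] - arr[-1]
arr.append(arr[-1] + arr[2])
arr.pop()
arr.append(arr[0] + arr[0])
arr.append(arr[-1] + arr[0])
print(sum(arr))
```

arr[1] = arr[-1]*arr[0] = 6*0 = 0 → [0, 0, 6, 6, 6]
pop(2) removes 6 → [0, 0, 6, 6]
arr[0] = arr[1]-arr[-1] = 0-6 = -6 → [-6, 0, 6, 6]
append arr[-1]+arr[2] = 6+6 = 12 → [-6, 0, 6, 6, 12]
pop() removes 12 → [-6, 0, 6, 6]
append arr[0]+arr[0] = (-6)+(-6) = -12 → [-6, 0, 6, 6, -12]
append arr[-1]+arr[0] = (-12)+(-6) = -18 → [-6, 0, 6, 6, -12, -18]
sum = -24

-24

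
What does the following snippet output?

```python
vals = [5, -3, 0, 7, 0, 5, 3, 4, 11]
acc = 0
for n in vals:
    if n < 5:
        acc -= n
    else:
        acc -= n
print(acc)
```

-32

n=5: not <5, acc = 0-5 = -5
n=-3: <5, acc = (-5)-(-3) = -2
n=0: <5, acc = (-2)-0 = -2
n=7: not <5, acc = (-2)-7 = -9
n=0: <5, acc = (-9)-0 = -9
n=5: not <5, acc = (-9)-5 = -14
n=3: <5, acc = (-14)-3 = -17
n=4: <5, acc = (-17)-4 = -21
n=11: not <5, acc = (-21)-11 = -32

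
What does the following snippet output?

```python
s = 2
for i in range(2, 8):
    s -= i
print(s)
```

-25

i=2: s = 2-2 = 0
i=3: s = 0-3 = -3
i=4: s = (-3)-4 = -7
i=5: s = (-7)-5 = -12
i=6: s = (-12)-6 = -18
i=7: s = (-18)-7 = -25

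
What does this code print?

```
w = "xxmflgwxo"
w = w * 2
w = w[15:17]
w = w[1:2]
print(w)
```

x

repeat ×2 → 'xxmflgwxoxxmflgwxo'
slice [15:17] → 'wx'
slice [1:2] → 'x'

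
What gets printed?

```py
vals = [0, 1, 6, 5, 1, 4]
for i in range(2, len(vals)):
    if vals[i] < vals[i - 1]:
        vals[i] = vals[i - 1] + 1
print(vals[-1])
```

9

i=2: 6>=1, unchanged → [0, 1, 6, 5, 1, 4]
i=3: 5<6, vals[3] = 6+1 = 7 → [0, 1, 6, 7, 1, 4]
i=4: 1<7, vals[4] = 7+1 = 8 → [0, 1, 6, 7, 8, 4]
i=5: 4<8, vals[5] = 8+1 = 9 → [0, 1, 6, 7, 8, 9]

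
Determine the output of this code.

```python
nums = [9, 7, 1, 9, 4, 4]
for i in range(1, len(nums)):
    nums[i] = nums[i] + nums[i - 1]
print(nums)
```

[9, 16, 17, 26, 30, 34]

i=1: nums[1] = 7+9 = 16 → [9, 16, 1, 9, 4, 4]
i=2: nums[2] = 1+16 = 17 → [9, 16, 17, 9, 4, 4]
i=3: nums[3] = 9+17 = 26 → [9, 16, 17, 26, 4, 4]
i=4: nums[4] = 4+26 = 30 → [9, 16, 17, 26, 30, 4]
i=5: nums[5] = 4+30 = 34 → [9, 16, 17, 26, 30, 34]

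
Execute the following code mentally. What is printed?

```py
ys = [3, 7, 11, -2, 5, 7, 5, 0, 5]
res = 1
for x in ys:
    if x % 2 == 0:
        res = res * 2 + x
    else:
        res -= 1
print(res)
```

x=3: not even, res = 1-1 = 0
x=7: not even, res = 0-1 = -1
x=11: not even, res = (-1)-1 = -2
x=-2: even, res = (-2)*2+(-2) = -6
x=5: not even, res = (-6)-1 = -7
x=7: not even, res = (-7)-1 = -8
x=5: not even, res = (-8)-1 = -9
x=0: even, res = (-9)*2+0 = -18
x=5: not even, res = (-18)-1 = -19

-19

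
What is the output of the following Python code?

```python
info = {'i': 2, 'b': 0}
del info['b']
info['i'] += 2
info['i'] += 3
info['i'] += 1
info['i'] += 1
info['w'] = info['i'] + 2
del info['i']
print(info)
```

{'w': 11}

del 'b' → {'i': 2}
info['i'] = 2+2 = 4 → {'i': 4}
info['i'] = 4+3 = 7 → {'i': 7}
info['i'] = 7+1 = 8 → {'i': 8}
info['i'] = 8+1 = 9 → {'i': 9}
info['w'] = info['i']+2 = 11 → {'i': 9, 'w': 11}
del 'i' → {'w': 11}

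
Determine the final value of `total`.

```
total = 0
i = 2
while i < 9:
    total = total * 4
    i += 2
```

0

i=2: total = 0*4 = 0
i=4: total = 0*4 = 0
i=6: total = 0*4 = 0
i=8: total = 0*4 = 0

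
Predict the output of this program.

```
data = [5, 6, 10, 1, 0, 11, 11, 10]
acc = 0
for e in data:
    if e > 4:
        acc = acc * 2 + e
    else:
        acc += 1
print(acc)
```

e=5: >4, acc = 0*2+5 = 5
e=6: >4, acc = 5*2+6 = 16
e=10: >4, acc = 16*2+10 = 42
e=1: not >4, acc = 42+1 = 43
e=0: not >4, acc = 43+1 = 44
e=11: >4, acc = 44*2+11 = 99
e=11: >4, acc = 99*2+11 = 209
e=10: >4, acc = 209*2+10 = 428

428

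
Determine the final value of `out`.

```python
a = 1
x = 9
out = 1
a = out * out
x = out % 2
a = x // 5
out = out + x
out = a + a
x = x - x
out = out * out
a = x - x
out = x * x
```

a = 1*1 = 1
x = 1%2 = 1
a = 1//5 = 0
out = 1+1 = 2
out = 0+0 = 0
x = 1-1 = 0
out = 0*0 = 0
a = 0-0 = 0
out = 0*0 = 0

0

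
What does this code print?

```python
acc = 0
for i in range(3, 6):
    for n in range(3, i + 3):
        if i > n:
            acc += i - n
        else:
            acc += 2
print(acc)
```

i=3,n=3: not 3>3, acc = 0+2 = 2
i=3,n=4: not 3>4, acc = 2+2 = 4
i=3,n=5: not 3>5, acc = 4+2 = 6
i=4,n=3: 4>3, acc = 6+1 = 7
i=4,n=4: not 4>4, acc = 7+2 = 9
i=4,n=5: not 4>5, acc = 9+2 = 11
i=4,n=6: not 4>6, acc = 11+2 = 13
i=5,n=3: 5>3, acc = 13+2 = 15
i=5,n=4: 5>4, acc = 15+1 = 16
i=5,n=5: not 5>5, acc = 16+2 = 18
i=5,n=6: not 5>6, acc = 18+2 = 20
i=5,n=7: not 5>7, acc = 20+2 = 22

22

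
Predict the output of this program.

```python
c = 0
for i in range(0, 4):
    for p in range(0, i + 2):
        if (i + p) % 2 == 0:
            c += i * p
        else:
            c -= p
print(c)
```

4

i=0,p=0: even sum, c = 0+0 = 0
i=0,p=1: odd sum, c = 0-1 = -1
i=1,p=0: odd sum, c = (-1)-0 = -1
i=1,p=1: even sum, c = (-1)+1 = 0
i=1,p=2: odd sum, c = 0-2 = -2
i=2,p=0: even sum, c = (-2)+0 = -2
i=2,p=1: odd sum, c = (-2)-1 = -3
i=2,p=2: even sum, c = (-3)+4 = 1
i=2,p=3: odd sum, c = 1-3 = -2
i=3,p=0: odd sum, c = (-2)-0 = -2
i=3,p=1: even sum, c = (-2)+3 = 1
i=3,p=2: odd sum, c = 1-2 = -1
i=3,p=3: even sum, c = (-1)+9 = 8
i=3,p=4: odd sum, c = 8-4 = 4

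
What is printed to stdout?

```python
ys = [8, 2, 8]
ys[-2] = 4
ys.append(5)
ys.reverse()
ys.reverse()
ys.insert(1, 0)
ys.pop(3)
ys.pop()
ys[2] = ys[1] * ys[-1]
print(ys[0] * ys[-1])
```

ys[-2] = 4 → [8, 4, 8]
append 5 → [8, 4, 8, 5]
reverse → [5, 8, 4, 8]
reverse → [8, 4, 8, 5]
insert 0 at 1 → [8, 0, 4, 8, 5]
pop(3) removes 8 → [8, 0, 4, 5]
pop() removes 5 → [8, 0, 4]
ys[2] = ys[1]*ys[-1] = 0*4 = 0 → [8, 0, 0]
ys[0]*ys[-1] = 8*0 = 0

0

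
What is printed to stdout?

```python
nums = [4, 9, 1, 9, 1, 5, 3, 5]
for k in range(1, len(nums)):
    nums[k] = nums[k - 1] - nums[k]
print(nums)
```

[4, -5, -6, -15, -16, -21, -24, -29]

k=1: nums[1] = 4-9 = -5 → [4, -5, 1, 9, 1, 5, 3, 5]
k=2: nums[2] = (-5)-1 = -6 → [4, -5, -6, 9, 1, 5, 3, 5]
k=3: nums[3] = (-6)-9 = -15 → [4, -5, -6, -15, 1, 5, 3, 5]
k=4: nums[4] = (-15)-1 = -16 → [4, -5, -6, -15, -16, 5, 3, 5]
k=5: nums[5] = (-16)-5 = -21 → [4, -5, -6, -15, -16, -21, 3, 5]
k=6: nums[6] = (-21)-3 = -24 → [4, -5, -6, -15, -16, -21, -24, 5]
k=7: nums[7] = (-24)-5 = -29 → [4, -5, -6, -15, -16, -21, -24, -29]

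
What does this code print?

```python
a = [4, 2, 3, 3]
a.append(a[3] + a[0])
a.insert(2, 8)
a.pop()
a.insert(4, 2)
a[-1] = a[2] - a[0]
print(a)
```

append a[3]+a[0] = 3+4 = 7 → [4, 2, 3, 3, 7]
insert 8 at 2 → [4, 2, 8, 3, 3, 7]
pop() removes 7 → [4, 2, 8, 3, 3]
insert 2 at 4 → [4, 2, 8, 3, 2, 3]
a[-1] = a[2]-a[0] = 8-4 = 4 → [4, 2, 8, 3, 2, 4]

[4, 2, 8, 3, 2, 4]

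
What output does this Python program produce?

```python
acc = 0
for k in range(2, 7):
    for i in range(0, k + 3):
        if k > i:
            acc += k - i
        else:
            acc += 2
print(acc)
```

k=2,i=0: 2>0, acc = 0+2 = 2
k=2,i=1: 2>1, acc = 2+1 = 3
k=2,i=2: not 2>2, acc = 3+2 = 5
k=2,i=3: not 2>3, acc = 5+2 = 7
k=2,i=4: not 2>4, acc = 7+2 = 9
k=3,i=0: 3>0, acc = 9+3 = 12
k=3,i=1: 3>1, acc = 12+2 = 14
k=3,i=2: 3>2, acc = 14+1 = 15
k=3,i=3: not 3>3, acc = 15+2 = 17
k=3,i=4: not 3>4, acc = 17+2 = 19
k=3,i=5: not 3>5, acc = 19+2 = 21
k=4,i=0: 4>0, acc = 21+4 = 25
k=4,i=1: 4>1, acc = 25+3 = 28
k=4,i=2: 4>2, acc = 28+2 = 30
k=4,i=3: 4>3, acc = 30+1 = 31
k=4,i=4: not 4>4, acc = 31+2 = 33
k=4,i=5: not 4>5, acc = 33+2 = 35
k=4,i=6: not 4>6, acc = 35+2 = 37
k=5,i=0: 5>0, acc = 37+5 = 42
k=5,i=1: 5>1, acc = 42+4 = 46
k=5,i=2: 5>2, acc = 46+3 = 49
k=5,i=3: 5>3, acc = 49+2 = 51
k=5,i=4: 5>4, acc = 51+1 = 52
k=5,i=5: not 5>5, acc = 52+2 = 54
k=5,i=6: not 5>6, acc = 54+2 = 56
k=5,i=7: not 5>7, acc = 56+2 = 58
k=6,i=0: 6>0, acc = 58+6 = 64
k=6,i=1: 6>1, acc = 64+5 = 69
k=6,i=2: 6>2, acc = 69+4 = 73
k=6,i=3: 6>3, acc = 73+3 = 76
k=6,i=4: 6>4, acc = 76+2 = 78
k=6,i=5: 6>5, acc = 78+1 = 79
k=6,i=6: not 6>6, acc = 79+2 = 81
k=6,i=7: not 6>7, acc = 81+2 = 83
k=6,i=8: not 6>8, acc = 83+2 = 85

85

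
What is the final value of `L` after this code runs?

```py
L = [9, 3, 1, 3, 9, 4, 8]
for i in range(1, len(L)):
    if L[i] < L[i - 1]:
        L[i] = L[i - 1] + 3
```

i=1: 3<9, L[1] = 9+3 = 12 → [9, 12, 1, 3, 9, 4, 8]
i=2: 1<12, L[2] = 12+3 = 15 → [9, 12, 15, 3, 9, 4, 8]
i=3: 3<15, L[3] = 15+3 = 18 → [9, 12, 15, 18, 9, 4, 8]
i=4: 9<18, L[4] = 18+3 = 21 → [9, 12, 15, 18, 21, 4, 8]
i=5: 4<21, L[5] = 21+3 = 24 → [9, 12, 15, 18, 21, 24, 8]
i=6: 8<24, L[6] = 24+3 = 27 → [9, 12, 15, 18, 21, 24, 27]

[9, 12, 15, 18, 21, 24, 27]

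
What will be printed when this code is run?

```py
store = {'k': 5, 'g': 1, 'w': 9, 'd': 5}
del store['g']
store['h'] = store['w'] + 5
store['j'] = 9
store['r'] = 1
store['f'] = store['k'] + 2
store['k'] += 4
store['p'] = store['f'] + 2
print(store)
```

{'k': 9, 'w': 9, 'd': 5, 'h': 14, 'j': 9, 'r': 1, 'f': 7, 'p': 9}

del 'g' → {'k': 5, 'w': 9, 'd': 5}
store['h'] = store['w']+5 = 14 → {'k': 5, 'w': 9, 'd': 5, 'h': 14}
store['j'] = 9 → {'k': 5, 'w': 9, 'd': 5, 'h': 14, 'j': 9}
store['r'] = 1 → {'k': 5, 'w': 9, 'd': 5, 'h': 14, 'j': 9, 'r': 1}
store['f'] = store['k']+2 = 7 → {'k': 5, 'w': 9, 'd': 5, 'h': 14, 'j': 9, 'r': 1, 'f': 7}
store['k'] = 5+4 = 9 → {'k': 9, 'w': 9, 'd': 5, 'h': 14, 'j': 9, 'r': 1, 'f': 7}
store['p'] = store['f']+2 = 9 → {'k': 9, 'w': 9, 'd': 5, 'h': 14, 'j': 9, 'r': 1, 'f': 7, 'p': 9}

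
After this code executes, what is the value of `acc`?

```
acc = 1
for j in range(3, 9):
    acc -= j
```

j=3: acc = 1-3 = -2
j=4: acc = (-2)-4 = -6
j=5: acc = (-6)-5 = -11
j=6: acc = (-11)-6 = -17
j=7: acc = (-17)-7 = -24
j=8: acc = (-24)-8 = -32

-32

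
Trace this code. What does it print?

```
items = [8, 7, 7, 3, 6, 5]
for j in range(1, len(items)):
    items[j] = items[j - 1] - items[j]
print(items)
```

[8, 1, -6, -9, -15, -20]

j=1: items[1] = 8-7 = 1 → [8, 1, 7, 3, 6, 5]
j=2: items[2] = 1-7 = -6 → [8, 1, -6, 3, 6, 5]
j=3: items[3] = (-6)-3 = -9 → [8, 1, -6, -9, 6, 5]
j=4: items[4] = (-9)-6 = -15 → [8, 1, -6, -9, -15, 5]
j=5: items[5] = (-15)-5 = -20 → [8, 1, -6, -9, -15, -20]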